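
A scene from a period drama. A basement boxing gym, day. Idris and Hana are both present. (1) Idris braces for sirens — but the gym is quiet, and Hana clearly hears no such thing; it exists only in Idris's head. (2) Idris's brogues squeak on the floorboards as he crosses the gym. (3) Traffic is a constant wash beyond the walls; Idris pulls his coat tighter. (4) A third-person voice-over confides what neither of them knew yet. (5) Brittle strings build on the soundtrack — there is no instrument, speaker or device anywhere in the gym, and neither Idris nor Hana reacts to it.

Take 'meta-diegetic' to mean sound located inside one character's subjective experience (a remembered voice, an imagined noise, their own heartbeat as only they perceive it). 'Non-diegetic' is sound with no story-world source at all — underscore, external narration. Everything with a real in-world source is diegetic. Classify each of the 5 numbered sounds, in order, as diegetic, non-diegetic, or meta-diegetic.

meta-diegetic, diegetic, diegetic, non-diegetic, non-diegetic

(1) subjective to Idris: the gym is silent and Hana hears nothing → meta-diegetic.
(2) is diegetic: it's the physical sound of Idris moving in the space.
(3) it's the actual ambient sound of the location → diegetic.
Sound (4): the narrator exists outside the story world, addressing only the audience, so non-diegetic.
(5) it has no source in the story world and no character can hear it — it's underscore → non-diegetic.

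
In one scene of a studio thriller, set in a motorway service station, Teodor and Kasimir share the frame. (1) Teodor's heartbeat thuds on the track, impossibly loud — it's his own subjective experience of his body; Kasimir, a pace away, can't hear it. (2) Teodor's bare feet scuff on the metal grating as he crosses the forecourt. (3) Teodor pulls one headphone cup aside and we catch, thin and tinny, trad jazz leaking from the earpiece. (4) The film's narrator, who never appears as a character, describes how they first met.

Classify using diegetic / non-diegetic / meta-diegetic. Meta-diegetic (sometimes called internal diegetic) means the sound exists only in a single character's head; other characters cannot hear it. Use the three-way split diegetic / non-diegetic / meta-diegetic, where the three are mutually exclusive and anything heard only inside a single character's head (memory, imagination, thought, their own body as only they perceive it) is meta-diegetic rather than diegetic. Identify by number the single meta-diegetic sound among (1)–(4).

1

(1) is meta-diegetic: it's Teodor's internal bodily sensation rendered as sound; only Teodor 'hears' it.
(2) it's the physical sound of Teodor moving in the space → diegetic.
Sound (3): the headphones are an on-screen source, so diegetic.
(4) the narrator exists outside the story world, addressing only the audience → non-diegetic.
Only (1) is meta-diegetic.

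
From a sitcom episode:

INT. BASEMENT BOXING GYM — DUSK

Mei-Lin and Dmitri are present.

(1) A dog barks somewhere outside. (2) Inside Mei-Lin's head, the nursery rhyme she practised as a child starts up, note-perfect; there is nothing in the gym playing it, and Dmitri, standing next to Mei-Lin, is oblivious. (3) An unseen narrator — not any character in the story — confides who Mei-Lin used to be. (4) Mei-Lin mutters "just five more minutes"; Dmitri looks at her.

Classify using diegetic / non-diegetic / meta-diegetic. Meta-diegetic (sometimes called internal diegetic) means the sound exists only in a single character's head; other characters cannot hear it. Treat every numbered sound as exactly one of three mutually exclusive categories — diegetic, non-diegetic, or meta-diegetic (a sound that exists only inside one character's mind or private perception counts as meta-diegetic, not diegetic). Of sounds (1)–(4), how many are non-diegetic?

Sound (1): a dog is a real object/event in the scene's world, so diegetic.
(2) the music is a memory playing inside Mei-Lin's mind alone; no real-world source, Dmitri can't hear it → meta-diegetic.
(3) commentary laid over the scene from outside the fiction → non-diegetic.
(4) is diegetic: on-screen dialogue — Mei-Lin speaks and Dmitri is there to hear.
Non-diegetic: (3) — that's 1.

1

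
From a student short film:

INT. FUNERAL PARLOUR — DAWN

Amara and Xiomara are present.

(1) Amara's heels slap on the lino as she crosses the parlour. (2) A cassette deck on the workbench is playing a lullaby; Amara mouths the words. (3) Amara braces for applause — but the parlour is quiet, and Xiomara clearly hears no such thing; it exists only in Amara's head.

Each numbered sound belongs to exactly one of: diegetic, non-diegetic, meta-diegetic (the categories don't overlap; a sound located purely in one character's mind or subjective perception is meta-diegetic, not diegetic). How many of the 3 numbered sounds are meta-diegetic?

1

Sound (1): it's the physical sound of Amara moving in the space, so diegetic.
(2) the music comes from an on-screen device that Amara responds to → diegetic.
Sound (3): Amara alone 'hears' it — an imagined sound, not present in the space, so meta-diegetic.
Meta-diegetic: (3) — that's 1.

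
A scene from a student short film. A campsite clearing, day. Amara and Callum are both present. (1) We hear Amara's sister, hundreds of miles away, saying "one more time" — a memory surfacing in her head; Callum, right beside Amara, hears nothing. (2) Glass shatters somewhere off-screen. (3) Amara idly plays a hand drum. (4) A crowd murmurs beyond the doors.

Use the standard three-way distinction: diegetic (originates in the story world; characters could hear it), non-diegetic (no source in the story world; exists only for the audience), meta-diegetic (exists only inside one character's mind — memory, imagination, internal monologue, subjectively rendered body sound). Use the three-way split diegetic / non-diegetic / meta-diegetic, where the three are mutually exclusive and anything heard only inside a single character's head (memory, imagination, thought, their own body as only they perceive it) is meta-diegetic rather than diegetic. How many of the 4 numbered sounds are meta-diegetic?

(1) is meta-diegetic: it's Amara's recollection rendered as sound; the other character can't hear it.
(2) is diegetic: the sound comes from glass physically present in the location.
(3) is diegetic: Amara is producing the music live, in the story world.
(4) ambient/room sound belonging to the story's physical space → diegetic.
Meta-diegetic: (1) — that's 1.

1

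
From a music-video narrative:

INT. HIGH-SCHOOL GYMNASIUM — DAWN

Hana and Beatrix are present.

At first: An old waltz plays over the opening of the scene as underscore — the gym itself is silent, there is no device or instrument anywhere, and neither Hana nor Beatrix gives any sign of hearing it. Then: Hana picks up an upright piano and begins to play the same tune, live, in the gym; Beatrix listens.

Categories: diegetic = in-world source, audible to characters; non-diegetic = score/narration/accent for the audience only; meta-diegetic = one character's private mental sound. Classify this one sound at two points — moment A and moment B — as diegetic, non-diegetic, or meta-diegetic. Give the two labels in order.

non-diegetic, diegetic

Moment A: no in-world source exists and no character can hear it — underscore → non-diegetic.
Moment B: an upright piano is now a real source in the story world and the characters hear it → diegetic.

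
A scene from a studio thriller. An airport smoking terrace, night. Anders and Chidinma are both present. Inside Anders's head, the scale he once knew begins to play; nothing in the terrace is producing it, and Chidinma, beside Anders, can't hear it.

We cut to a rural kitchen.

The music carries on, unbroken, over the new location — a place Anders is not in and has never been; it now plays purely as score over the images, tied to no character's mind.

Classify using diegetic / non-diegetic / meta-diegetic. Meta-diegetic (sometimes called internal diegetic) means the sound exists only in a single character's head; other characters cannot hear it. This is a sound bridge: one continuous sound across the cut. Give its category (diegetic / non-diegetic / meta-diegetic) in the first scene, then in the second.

meta-diegetic, non-diegetic

Scene one: the music exists only inside Anders's mind; Chidinma can't hear it → meta-diegetic.
Scene two: it's detached from Anders entirely and plays over unrelated images with no in-world source — conventional underscore → non-diegetic.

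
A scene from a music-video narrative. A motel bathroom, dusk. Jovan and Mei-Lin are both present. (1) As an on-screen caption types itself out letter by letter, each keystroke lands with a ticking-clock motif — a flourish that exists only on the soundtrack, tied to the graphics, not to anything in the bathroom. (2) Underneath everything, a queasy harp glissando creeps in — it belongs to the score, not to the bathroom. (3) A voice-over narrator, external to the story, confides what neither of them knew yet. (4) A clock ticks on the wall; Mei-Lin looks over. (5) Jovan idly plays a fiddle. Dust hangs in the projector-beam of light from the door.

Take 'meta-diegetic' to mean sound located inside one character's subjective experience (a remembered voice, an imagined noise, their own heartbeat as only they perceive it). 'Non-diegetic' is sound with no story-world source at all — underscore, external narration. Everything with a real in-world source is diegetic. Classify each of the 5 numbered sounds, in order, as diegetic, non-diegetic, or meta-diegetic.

non-diegetic, non-diegetic, non-diegetic, diegetic, diegetic

(1) is non-diegetic: sound married to a title/caption — outside the diegesis by definition.
(2) is non-diegetic: it has no source in the story world and no character can hear it — it's underscore.
(3) is non-diegetic: the narrator exists outside the story world, addressing only the audience.
Sound (4): a clock is a real object/event in the scene's world, so diegetic.
(5) the instrument and the performer are both in the scene → diegetic.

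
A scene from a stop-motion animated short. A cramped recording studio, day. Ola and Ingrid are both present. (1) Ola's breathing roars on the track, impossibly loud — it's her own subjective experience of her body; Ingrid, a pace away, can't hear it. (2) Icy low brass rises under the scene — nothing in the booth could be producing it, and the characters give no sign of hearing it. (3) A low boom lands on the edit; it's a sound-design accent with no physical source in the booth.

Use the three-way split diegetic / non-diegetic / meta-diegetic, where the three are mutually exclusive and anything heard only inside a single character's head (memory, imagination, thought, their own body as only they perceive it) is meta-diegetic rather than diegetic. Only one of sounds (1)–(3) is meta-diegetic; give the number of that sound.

Sound (1): it's Ola's internal bodily sensation rendered as sound; only Ola 'hears' it, so meta-diegetic.
(2) it has no source in the story world and no character can hear it — it's underscore → non-diegetic.
(3) is non-diegetic: nothing in the scene produces it; it's an accent added for the audience.
Only (1) is meta-diegetic.

1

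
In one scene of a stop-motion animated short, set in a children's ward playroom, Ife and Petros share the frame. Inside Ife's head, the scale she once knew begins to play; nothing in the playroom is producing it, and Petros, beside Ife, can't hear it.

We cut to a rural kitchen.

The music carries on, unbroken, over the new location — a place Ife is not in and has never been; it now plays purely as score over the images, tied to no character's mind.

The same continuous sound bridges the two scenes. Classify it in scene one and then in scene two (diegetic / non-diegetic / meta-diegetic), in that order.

Scene one: the music exists only inside Ife's mind; Petros can't hear it → meta-diegetic.
Scene two: it's detached from Ife entirely and plays over unrelated images with no in-world source — conventional underscore → non-diegetic.

meta-diegetic, non-diegetic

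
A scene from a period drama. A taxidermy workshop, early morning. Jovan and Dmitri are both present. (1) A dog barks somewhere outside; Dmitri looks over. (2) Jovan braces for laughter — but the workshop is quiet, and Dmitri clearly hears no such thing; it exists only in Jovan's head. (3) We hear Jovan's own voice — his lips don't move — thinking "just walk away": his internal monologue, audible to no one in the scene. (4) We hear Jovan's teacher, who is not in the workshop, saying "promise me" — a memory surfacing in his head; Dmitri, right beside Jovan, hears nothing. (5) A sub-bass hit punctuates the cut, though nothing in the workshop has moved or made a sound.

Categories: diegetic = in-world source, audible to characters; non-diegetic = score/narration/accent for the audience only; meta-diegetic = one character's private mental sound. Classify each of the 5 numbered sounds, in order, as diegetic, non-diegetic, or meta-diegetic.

Sound (1): a dog is a real object/event in the scene's world, so diegetic.
(2) is meta-diegetic: subjective to Jovan: the workshop is silent and Dmitri hears nothing.
Sound (3): it's Jovan's unspoken thought, heard only by the audience via his subjectivity, so meta-diegetic.
Sound (4): the voice is a memory playing only inside Jovan's mind; Dmitri can't hear it, so meta-diegetic.
Sound (5): it's a sound-design accent with no in-world source; no one in the scene can hear it, so non-diegetic.

diegetic, meta-diegetic, meta-diegetic, meta-diegetic, non-diegetic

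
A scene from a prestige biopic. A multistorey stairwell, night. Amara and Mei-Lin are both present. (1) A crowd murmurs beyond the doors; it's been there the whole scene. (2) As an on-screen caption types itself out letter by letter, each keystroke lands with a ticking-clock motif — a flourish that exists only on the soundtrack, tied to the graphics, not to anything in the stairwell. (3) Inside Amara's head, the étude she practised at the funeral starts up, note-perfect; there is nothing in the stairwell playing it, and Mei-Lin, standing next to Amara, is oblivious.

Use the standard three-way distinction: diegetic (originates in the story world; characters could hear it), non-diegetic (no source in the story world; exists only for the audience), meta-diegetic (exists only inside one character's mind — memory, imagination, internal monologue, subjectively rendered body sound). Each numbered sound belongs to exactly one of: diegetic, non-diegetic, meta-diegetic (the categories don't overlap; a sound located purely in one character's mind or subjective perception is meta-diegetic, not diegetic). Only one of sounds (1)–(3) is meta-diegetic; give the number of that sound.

3

Sound (1): it's the actual ambient sound of the location, so diegetic.
(2) is non-diegetic: the caption isn't part of the story world, so neither is the sound tied to it.
Sound (3): it lives in Amara's subjectivity, not in the stairwell, so meta-diegetic.
Only (3) is meta-diegetic.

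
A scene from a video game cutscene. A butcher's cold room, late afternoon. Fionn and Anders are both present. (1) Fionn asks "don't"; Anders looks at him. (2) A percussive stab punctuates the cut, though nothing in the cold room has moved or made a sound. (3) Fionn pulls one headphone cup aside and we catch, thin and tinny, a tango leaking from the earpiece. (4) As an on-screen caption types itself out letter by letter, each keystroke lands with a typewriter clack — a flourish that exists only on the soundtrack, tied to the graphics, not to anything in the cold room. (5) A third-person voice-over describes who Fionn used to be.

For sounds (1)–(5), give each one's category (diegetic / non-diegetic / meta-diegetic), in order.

diegetic, non-diegetic, diegetic, non-diegetic, non-diegetic

(1) spoken by a character present in the story world → diegetic.
(2) it's a sound-design accent with no in-world source; no one in the scene can hear it → non-diegetic.
Sound (3): the earpiece is a real device on Fionn's head — source music, so diegetic.
(4) it accompanies on-screen graphics, not anything inside the story world → non-diegetic.
Sound (5): external voice-over — not a character, not heard by anyone in the scene, so non-diegetic.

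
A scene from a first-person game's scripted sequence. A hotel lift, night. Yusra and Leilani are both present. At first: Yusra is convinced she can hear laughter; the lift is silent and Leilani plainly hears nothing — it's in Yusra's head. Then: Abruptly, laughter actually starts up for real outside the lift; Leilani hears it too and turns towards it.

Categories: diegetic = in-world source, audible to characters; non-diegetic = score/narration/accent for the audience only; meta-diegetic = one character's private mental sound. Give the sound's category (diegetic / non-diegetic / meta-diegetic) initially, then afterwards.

meta-diegetic, diegetic

Initially: only Yusra 'hears' it — imagined, in her mind → meta-diegetic.
Afterwards: now there's a real external source and Leilani hears it too — in the story world → diegetic.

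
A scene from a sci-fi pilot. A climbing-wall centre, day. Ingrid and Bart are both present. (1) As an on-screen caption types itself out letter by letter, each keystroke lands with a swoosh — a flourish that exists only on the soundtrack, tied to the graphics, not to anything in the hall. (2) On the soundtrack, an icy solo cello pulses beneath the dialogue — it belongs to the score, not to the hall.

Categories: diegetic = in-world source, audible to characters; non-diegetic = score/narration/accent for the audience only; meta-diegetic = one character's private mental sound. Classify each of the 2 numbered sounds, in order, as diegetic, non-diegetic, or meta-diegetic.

Sound (1): sound married to a title/caption — outside the diegesis by definition, so non-diegetic.
(2) it has no source in the story world and no character can hear it — it's underscore → non-diegetic.

non-diegetic, non-diegetic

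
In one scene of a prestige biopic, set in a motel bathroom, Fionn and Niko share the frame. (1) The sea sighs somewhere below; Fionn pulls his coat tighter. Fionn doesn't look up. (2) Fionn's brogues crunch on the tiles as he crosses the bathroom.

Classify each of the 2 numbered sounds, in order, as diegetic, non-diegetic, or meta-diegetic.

(1) is diegetic: it's the actual ambient sound of the location.
Sound (2): a character's body making contact with the set — an in-world sound, so diegetic.

diegetic, diegetic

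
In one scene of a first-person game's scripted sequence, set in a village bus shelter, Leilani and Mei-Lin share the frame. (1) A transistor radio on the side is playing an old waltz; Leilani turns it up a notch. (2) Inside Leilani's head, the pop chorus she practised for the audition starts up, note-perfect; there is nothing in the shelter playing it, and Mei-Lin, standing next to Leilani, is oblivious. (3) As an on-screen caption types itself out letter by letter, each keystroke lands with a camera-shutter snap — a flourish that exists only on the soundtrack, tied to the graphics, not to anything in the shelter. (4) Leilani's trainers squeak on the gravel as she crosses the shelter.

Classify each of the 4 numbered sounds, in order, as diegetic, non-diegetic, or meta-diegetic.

(1) is diegetic: a transistor radio is a physical source in the scene and Leilani reacts to it.
Sound (2): remembered music, private to Leilani — Mei-Lin is oblivious because it isn't in the room, so meta-diegetic.
Sound (3): it accompanies on-screen graphics, not anything inside the story world, so non-diegetic.
(4) it's the physical sound of Leilani moving in the space → diegetic.

diegetic, meta-diegetic, non-diegetic, diegetic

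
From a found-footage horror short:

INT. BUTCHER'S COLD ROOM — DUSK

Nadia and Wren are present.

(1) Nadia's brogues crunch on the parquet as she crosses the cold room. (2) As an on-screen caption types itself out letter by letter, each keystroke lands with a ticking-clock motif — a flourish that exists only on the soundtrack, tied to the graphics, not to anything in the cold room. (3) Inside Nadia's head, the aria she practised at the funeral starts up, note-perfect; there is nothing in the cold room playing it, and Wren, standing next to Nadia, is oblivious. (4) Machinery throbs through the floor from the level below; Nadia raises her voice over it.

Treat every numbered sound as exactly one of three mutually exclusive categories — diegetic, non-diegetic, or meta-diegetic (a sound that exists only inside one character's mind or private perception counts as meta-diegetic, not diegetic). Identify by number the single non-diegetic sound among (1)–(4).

2

(1) is diegetic: it's the physical sound of Nadia moving in the space.
Sound (2): sound married to a title/caption — outside the diegesis by definition, so non-diegetic.
(3) is meta-diegetic: it lives in Nadia's subjectivity, not in the cold room.
Sound (4): it's the actual ambient sound of the location, so diegetic.
Only (2) is non-diegetic.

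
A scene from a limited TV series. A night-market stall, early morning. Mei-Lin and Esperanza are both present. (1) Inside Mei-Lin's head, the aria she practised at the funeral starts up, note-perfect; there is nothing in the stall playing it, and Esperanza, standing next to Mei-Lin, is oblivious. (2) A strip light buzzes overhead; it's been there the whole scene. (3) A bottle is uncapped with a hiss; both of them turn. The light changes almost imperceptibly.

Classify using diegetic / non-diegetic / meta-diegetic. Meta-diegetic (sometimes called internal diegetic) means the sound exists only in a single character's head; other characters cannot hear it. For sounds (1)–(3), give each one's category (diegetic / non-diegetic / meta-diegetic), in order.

(1) is meta-diegetic: remembered music, private to Mei-Lin — Esperanza is oblivious because it isn't in the room.
Sound (2): a strip light is part of the location's real environment, so diegetic.
(3) the sound comes from a bottle physically present in the location → diegetic.

meta-diegetic, diegetic, diegetic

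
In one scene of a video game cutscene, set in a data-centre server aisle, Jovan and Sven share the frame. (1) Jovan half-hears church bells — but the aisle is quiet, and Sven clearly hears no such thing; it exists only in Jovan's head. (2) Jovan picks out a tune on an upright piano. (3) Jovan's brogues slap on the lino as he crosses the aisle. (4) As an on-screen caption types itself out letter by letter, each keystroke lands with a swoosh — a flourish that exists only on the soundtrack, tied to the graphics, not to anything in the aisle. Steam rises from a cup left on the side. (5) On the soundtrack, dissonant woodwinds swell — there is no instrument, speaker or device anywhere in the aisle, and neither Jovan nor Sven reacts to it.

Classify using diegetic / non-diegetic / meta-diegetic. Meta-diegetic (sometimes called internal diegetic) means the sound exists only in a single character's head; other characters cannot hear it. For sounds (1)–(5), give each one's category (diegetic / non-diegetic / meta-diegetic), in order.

(1) is meta-diegetic: subjective to Jovan: the aisle is silent and Sven hears nothing.
Sound (2): Jovan is producing the music live, in the story world, so diegetic.
Sound (3): Jovan's footsteps are produced in the story world, so diegetic.
(4) the caption isn't part of the story world, so neither is the sound tied to it → non-diegetic.
(5) it has no source in the story world and no character can hear it — it's underscore → non-diegetic.

meta-diegetic, diegetic, diegetic, non-diegetic, non-diegetic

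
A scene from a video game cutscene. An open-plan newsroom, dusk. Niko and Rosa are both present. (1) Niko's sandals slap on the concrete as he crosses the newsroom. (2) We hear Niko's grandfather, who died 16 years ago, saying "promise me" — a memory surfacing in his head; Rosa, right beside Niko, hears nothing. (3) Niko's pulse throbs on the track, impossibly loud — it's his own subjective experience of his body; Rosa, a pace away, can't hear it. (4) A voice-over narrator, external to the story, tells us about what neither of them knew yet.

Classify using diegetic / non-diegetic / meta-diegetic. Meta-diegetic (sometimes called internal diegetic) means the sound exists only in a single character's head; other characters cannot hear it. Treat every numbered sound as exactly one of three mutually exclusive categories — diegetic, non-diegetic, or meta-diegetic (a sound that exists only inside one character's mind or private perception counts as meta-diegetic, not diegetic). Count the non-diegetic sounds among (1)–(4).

1

(1) is diegetic: a character's body making contact with the set — an in-world sound.
(2) a remembered line, private to Niko — not present in the room, not audible to Rosa → meta-diegetic.
(3) a subjective body sound — Niko's private perception, inaudible to Rosa → meta-diegetic.
(4) commentary laid over the scene from outside the fiction → non-diegetic.
So 1 of the 4 is non-diegetic: (4).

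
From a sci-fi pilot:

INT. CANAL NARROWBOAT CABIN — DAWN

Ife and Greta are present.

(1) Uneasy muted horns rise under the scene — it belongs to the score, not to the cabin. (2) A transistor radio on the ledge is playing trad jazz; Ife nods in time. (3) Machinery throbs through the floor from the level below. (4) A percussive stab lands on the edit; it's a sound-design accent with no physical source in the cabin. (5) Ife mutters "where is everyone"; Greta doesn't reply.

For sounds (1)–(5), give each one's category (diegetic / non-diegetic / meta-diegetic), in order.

non-diegetic, diegetic, diegetic, non-diegetic, diegetic

(1) it has no source in the story world and no character can hear it — it's underscore → non-diegetic.
(2) the music comes from an on-screen device that Ife responds to → diegetic.
(3) machinery is part of the location's real environment → diegetic.
(4) it's a sound-design accent with no in-world source; no one in the scene can hear it → non-diegetic.
(5) is diegetic: spoken by a character present in the story world.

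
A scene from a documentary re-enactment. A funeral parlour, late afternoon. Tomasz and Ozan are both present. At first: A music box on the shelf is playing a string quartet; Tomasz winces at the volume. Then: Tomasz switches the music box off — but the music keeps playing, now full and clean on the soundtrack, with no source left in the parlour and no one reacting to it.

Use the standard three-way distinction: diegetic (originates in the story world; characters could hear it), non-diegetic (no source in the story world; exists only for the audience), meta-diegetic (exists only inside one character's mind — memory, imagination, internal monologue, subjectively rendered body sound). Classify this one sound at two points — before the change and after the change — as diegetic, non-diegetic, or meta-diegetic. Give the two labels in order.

diegetic, non-diegetic

Before the change: a music box is a real in-scene source and Tomasz reacts to it → diegetic.
After the change: there is no longer any in-world source and no one can hear it — it has become underscore → non-diegetic.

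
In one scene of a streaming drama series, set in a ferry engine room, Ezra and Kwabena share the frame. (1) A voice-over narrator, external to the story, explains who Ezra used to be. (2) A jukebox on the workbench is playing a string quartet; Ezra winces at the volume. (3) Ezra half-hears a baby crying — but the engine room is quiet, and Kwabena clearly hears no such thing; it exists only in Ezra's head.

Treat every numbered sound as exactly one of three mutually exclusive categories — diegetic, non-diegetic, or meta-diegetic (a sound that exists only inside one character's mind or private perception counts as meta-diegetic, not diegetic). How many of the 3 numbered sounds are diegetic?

1

(1) is non-diegetic: commentary laid over the scene from outside the fiction.
(2) is diegetic: the music comes from an on-screen device that Ezra responds to.
Sound (3): Ezra alone 'hears' it — an imagined sound, not present in the space, so meta-diegetic.
Diegetic: (2) — that's 1.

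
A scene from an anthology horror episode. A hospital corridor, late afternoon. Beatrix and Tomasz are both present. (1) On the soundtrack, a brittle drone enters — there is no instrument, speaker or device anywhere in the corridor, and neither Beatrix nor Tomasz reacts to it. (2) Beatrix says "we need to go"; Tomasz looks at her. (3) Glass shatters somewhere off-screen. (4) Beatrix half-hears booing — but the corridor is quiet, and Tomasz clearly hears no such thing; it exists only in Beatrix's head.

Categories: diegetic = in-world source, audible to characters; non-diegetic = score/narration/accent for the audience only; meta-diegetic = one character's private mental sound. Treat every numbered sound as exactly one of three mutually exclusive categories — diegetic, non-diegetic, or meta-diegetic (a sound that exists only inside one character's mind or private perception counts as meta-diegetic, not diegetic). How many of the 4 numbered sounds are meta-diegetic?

1

(1) score with no on-screen or off-screen source; it exists for the audience alone → non-diegetic.
(2) is diegetic: Beatrix is a character speaking aloud in the scene.
(3) the sound comes from glass physically present in the location → diegetic.
(4) is meta-diegetic: subjective to Beatrix: the corridor is silent and Tomasz hears nothing.
So 1 of the 4 is meta-diegetic: (4).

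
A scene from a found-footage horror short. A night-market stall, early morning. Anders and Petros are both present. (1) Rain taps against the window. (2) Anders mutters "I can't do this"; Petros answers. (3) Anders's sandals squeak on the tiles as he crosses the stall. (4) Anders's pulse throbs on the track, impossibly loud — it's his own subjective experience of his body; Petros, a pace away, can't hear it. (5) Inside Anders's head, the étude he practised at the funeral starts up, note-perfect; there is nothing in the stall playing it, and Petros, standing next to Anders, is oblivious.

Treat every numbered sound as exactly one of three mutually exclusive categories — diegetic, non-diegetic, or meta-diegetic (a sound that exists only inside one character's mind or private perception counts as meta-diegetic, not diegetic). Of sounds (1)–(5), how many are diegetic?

3

(1) rain is part of the location's real environment → diegetic.
Sound (2): Anders is a character speaking aloud in the scene, so diegetic.
(3) is diegetic: Anders's footsteps are produced in the story world.
(4) a subjective body sound — Anders's private perception, inaudible to Petros → meta-diegetic.
(5) is meta-diegetic: remembered music, private to Anders — Petros is oblivious because it isn't in the room.
Diegetic: (1), (2), (3) — that's 3.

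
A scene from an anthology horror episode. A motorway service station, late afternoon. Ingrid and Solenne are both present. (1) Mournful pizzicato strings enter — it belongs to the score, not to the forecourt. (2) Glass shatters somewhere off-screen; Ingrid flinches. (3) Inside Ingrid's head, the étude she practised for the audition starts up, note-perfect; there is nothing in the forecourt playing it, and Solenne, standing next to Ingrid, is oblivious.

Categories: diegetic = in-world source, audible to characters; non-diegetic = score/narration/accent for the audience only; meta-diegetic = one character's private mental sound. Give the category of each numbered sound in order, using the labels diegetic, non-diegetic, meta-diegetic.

(1) it has no source in the story world and no character can hear it — it's underscore → non-diegetic.
(2) an in-world source (glass); characters could hear it → diegetic.
(3) is meta-diegetic: the music is a memory playing inside Ingrid's mind alone; no real-world source, Solenne can't hear it.

non-diegetic, diegetic, meta-diegetic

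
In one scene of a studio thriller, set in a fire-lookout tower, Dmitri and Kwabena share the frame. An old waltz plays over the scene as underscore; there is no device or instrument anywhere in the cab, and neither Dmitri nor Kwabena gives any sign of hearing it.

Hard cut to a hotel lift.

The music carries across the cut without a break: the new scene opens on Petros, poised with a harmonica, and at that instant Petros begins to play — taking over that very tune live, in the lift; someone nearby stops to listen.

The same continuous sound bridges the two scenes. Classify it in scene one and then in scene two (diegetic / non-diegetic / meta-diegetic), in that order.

non-diegetic, diegetic

Scene one: there's no in-world source anywhere and no character hears it — underscore for the audience only → non-diegetic.
Scene two: from the moment Petros starts playing, the tune is being performed on a harmonica inside the story world and another character hears it → diegetic.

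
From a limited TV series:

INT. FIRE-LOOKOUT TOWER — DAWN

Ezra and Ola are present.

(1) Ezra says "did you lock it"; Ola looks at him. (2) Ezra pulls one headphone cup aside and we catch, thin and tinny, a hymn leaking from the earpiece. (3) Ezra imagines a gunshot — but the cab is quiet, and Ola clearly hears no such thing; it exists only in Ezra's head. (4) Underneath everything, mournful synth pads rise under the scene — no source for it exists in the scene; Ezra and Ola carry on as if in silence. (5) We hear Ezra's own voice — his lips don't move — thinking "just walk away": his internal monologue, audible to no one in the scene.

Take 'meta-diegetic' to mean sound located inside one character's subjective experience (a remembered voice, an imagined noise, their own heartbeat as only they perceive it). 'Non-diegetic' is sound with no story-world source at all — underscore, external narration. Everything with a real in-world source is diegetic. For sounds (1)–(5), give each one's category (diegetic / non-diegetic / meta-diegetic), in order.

diegetic, diegetic, meta-diegetic, non-diegetic, meta-diegetic

Sound (1): spoken by a character present in the story world, so diegetic.
(2) the earpiece is a real device on Ezra's head — source music → diegetic.
(3) is meta-diegetic: Ezra alone 'hears' it — an imagined sound, not present in the space.
(4) is non-diegetic: it has no source in the story world and no character can hear it — it's underscore.
Sound (5): Ezra's thought-voice: a private mental sound no other character can hear, so meta-diegetic.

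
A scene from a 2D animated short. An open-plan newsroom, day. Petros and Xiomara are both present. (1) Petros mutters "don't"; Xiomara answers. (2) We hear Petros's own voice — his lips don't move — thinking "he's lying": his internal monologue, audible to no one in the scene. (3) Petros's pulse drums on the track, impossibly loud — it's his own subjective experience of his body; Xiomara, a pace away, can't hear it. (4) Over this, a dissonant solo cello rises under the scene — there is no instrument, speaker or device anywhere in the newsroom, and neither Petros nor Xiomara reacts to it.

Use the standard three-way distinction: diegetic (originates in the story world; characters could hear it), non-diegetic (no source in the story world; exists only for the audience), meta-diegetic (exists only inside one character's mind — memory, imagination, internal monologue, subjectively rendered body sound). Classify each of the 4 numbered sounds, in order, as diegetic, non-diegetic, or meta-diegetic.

(1) is diegetic: Petros is a character speaking aloud in the scene.
(2) is meta-diegetic: Petros's thought-voice: a private mental sound no other character can hear.
Sound (3): it's Petros's internal bodily sensation rendered as sound; only Petros 'hears' it, so meta-diegetic.
Sound (4): nothing in the newsroom produces it and the characters don't hear it — pure soundtrack, so non-diegetic.

diegetic, meta-diegetic, meta-diegetic, non-diegetic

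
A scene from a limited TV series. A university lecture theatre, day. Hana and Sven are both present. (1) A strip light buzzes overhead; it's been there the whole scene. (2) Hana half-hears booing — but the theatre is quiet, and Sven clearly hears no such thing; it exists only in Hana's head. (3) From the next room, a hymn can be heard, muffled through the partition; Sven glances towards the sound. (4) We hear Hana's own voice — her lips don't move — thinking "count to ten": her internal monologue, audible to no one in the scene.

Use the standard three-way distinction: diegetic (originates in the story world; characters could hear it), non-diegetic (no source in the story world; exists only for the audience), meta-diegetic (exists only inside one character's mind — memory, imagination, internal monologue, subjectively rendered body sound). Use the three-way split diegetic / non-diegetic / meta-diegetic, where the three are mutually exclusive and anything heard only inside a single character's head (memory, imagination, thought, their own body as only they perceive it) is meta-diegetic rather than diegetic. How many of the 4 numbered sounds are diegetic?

2

(1) is diegetic: a strip light is part of the location's real environment.
(2) is meta-diegetic: subjective to Hana: the theatre is silent and Sven hears nothing.
(3) the music has an off-screen but real-world source and a character hears it → diegetic.
(4) is meta-diegetic: it's Hana's unspoken thought, heard only by the audience via her subjectivity.
So 2 of the 4 are diegetic: (1), (3).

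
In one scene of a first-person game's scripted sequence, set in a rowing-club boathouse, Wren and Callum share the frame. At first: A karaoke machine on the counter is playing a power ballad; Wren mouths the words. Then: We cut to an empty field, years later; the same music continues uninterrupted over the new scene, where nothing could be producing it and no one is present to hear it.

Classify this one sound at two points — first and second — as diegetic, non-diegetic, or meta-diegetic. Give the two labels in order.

First: a karaoke machine is a real in-scene source and Wren reacts to it → diegetic.
Second: there is no longer any in-world source and no one can hear it — it has become underscore → non-diegetic.

diegetic, non-diegetic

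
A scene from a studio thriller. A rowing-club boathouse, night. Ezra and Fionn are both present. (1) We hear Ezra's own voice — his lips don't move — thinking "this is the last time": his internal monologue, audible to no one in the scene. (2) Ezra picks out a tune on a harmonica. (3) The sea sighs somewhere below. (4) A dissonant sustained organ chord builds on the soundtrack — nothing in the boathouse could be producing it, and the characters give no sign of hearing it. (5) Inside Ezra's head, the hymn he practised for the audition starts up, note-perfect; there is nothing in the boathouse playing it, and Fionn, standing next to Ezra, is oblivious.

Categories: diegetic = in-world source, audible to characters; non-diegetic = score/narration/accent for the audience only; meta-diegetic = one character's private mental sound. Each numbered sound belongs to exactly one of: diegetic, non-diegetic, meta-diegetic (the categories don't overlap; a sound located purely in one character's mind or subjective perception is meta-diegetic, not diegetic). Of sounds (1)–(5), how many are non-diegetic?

1

(1) is meta-diegetic: Ezra's thought-voice: a private mental sound no other character can hear.
Sound (2): Ezra is producing the music live, in the story world, so diegetic.
Sound (3): it's the actual ambient sound of the location, so diegetic.
(4) is non-diegetic: it has no source in the story world and no character can hear it — it's underscore.
(5) the music is a memory playing inside Ezra's mind alone; no real-world source, Fionn can't hear it → meta-diegetic.
Non-diegetic: (4) — that's 1.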